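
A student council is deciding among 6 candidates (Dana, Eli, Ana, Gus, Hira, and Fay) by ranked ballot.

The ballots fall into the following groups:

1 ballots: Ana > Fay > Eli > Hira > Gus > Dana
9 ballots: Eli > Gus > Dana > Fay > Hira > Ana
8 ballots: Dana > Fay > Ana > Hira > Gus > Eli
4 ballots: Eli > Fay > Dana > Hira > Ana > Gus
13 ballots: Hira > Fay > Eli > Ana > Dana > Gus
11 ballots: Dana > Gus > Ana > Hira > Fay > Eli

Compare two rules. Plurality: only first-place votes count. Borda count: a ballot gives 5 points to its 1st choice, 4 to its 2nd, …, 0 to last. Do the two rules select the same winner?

Yes

Plurality first-place counts: Dana 19, Eli 13, Ana 1, Gus 0, Hira 13, Fay 0 → Dana.
Borda totals: Dana 147, Eli 107, Ana 92, Gus 89, Hira 122, Fay 133 → Dana.
The two rules agree on Dana.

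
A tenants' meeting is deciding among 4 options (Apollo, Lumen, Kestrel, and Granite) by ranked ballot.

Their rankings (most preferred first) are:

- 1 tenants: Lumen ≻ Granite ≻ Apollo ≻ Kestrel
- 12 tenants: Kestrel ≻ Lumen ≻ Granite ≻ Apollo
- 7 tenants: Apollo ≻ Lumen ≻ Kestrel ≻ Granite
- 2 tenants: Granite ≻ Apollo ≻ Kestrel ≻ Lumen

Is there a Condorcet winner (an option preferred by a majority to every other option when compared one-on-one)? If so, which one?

Kestrel

Head-to-head results (22 voters total):
Apollo vs Lumen: Lumen wins 13–9.
Apollo vs Kestrel: Kestrel wins 12–10.
Apollo vs Granite: Granite wins 15–7.
Lumen vs Kestrel: Kestrel wins 14–8.
Lumen vs Granite: Lumen wins 20–2.
Kestrel vs Granite: Kestrel wins 19–3.
Kestrel beats each rival — Apollo (12–10), Lumen (14–8), Granite (19–3) — so Kestrel is the Condorcet winner.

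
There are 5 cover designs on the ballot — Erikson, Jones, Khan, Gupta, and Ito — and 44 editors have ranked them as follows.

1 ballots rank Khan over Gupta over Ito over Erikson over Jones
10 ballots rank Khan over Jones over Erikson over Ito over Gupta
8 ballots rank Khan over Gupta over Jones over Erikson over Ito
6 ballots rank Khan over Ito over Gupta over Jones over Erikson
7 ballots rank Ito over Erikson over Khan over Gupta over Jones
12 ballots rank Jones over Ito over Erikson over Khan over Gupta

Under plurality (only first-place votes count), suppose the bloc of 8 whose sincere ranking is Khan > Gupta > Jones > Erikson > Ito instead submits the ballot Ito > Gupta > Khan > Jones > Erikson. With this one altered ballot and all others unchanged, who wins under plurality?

Khan

First-place totals with the altered ballot: Erikson 0, Jones 12, Khan 17, Gupta 0, Ito 15.
The winner is unchanged: still Khan.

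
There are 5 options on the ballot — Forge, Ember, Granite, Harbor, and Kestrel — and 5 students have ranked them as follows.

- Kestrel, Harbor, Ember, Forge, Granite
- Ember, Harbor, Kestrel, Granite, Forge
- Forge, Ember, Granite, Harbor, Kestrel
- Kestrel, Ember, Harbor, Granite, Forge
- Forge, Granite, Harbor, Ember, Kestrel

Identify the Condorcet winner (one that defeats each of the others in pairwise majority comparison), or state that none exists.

Head-to-head results (5 voters total):
Forge vs Ember: Ember wins 3–2.
Forge vs Granite: Forge wins 3–2.
Forge vs Harbor: Harbor wins 3–2.
Forge vs Kestrel: Kestrel wins 3–2.
Ember vs Granite: Ember wins 4–1.
Ember vs Harbor: Ember wins 3–2.
Ember vs Kestrel: Ember wins 3–2.
Granite vs Harbor: Harbor wins 3–2.
Granite vs Kestrel: Kestrel wins 3–2.
Harbor vs Kestrel: Harbor wins 3–2.
Ember beats each rival — Forge (3–2), Granite (4–1), Harbor (3–2), Kestrel (3–2) — so Ember is the Condorcet winner.

Ember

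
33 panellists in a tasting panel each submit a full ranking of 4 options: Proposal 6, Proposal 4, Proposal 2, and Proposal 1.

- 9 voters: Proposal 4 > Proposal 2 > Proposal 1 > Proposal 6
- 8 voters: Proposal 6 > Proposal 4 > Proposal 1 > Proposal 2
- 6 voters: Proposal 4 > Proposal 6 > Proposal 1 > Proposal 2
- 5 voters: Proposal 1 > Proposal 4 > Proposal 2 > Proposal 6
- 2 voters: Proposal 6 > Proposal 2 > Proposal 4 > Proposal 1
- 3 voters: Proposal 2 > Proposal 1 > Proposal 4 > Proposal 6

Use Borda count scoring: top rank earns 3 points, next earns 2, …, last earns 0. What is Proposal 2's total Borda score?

Borda scores:
  Proposal 6: 9·0 + 8·3 + 6·2 + 5·0 + 2·3 + 3·0 = 42
  Proposal 4: 9·3 + 8·2 + 6·3 + 5·2 + 2·1 + 3·1 = 76
  Proposal 2: 9·2 + 8·0 + 6·0 + 5·1 + 2·2 + 3·3 = 36
  Proposal 1: 9·1 + 8·1 + 6·1 + 5·3 + 2·0 + 3·2 = 44

36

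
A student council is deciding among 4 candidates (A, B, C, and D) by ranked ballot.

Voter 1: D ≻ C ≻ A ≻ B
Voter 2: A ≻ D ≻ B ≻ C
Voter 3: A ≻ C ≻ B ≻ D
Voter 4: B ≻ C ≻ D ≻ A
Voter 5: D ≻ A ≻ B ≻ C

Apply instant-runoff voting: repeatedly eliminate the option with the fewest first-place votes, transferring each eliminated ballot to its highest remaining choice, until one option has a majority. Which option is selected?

Round 1: A 2, D 2, B 1, C 0. C has the fewest and is eliminated.
Round 2: A 2, D 2, B 1. B has the fewest and is eliminated.
Round 3: D 3, A 2. D has a majority.

D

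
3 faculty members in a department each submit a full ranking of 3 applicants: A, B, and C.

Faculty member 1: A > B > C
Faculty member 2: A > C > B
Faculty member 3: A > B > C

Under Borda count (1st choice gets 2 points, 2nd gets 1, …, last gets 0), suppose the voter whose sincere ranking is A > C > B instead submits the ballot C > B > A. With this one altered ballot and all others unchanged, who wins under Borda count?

Borda totals with the altered ballot: A 4, B 3, C 2.
The winner is unchanged: still A.

A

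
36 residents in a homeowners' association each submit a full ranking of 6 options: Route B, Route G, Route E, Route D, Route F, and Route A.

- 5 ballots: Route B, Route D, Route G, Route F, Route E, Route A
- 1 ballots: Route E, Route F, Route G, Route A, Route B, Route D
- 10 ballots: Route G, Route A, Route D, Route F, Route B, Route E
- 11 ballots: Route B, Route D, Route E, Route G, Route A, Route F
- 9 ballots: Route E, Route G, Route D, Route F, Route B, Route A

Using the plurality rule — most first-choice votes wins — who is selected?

Route B

First-place vote totals:
  Route B: 16
  Route G: 10
  Route E: 10
  Route D: 0
  Route F: 0
  Route A: 0
Route B has the most first-place votes.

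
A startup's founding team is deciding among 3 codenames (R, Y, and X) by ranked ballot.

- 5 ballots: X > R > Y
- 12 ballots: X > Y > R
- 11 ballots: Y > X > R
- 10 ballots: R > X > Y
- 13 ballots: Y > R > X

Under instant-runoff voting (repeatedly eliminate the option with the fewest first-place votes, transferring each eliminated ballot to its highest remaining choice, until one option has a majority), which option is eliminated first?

R

Round 1: Y 24, X 17, R 10. R has the fewest and is eliminated.
Round 2: X 27, Y 24. X has a majority.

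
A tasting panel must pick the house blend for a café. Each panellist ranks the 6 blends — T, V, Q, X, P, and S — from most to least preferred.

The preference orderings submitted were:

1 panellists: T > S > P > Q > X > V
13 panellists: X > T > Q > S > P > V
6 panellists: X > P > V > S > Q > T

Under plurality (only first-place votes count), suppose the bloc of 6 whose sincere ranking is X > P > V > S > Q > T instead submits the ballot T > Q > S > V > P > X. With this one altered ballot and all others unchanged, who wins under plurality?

First-place totals with the altered ballot: T 7, V 0, Q 0, X 13, P 0, S 0.
The winner is unchanged: still X.

X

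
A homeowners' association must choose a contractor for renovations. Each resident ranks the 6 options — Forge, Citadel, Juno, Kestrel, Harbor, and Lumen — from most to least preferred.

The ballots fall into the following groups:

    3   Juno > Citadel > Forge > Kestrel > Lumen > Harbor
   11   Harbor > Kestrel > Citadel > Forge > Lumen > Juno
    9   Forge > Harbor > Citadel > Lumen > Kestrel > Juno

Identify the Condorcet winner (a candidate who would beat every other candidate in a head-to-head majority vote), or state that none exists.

Head-to-head results (23 voters total):
Forge vs Citadel: Citadel wins 14–9.
Forge vs Juno: Forge wins 20–3.
Forge vs Kestrel: Forge wins 12–11.
Forge vs Harbor: Forge wins 12–11.
Forge vs Lumen: Forge wins 23–0.
Citadel vs Juno: Citadel wins 20–3.
Citadel vs Kestrel: Citadel wins 12–11.
Citadel vs Harbor: Harbor wins 20–3.
Citadel vs Lumen: Citadel wins 23–0.
Juno vs Kestrel: Kestrel wins 20–3.
Juno vs Harbor: Harbor wins 20–3.
Juno vs Lumen: Lumen wins 20–3.
Kestrel vs Harbor: Harbor wins 20–3.
Kestrel vs Lumen: Kestrel wins 14–9.
Harbor vs Lumen: Harbor wins 20–3.
No candidate beats all others: Forge beats Harbor beats Citadel beats Forge, a majority cycle.

None — there is no Condorcet winner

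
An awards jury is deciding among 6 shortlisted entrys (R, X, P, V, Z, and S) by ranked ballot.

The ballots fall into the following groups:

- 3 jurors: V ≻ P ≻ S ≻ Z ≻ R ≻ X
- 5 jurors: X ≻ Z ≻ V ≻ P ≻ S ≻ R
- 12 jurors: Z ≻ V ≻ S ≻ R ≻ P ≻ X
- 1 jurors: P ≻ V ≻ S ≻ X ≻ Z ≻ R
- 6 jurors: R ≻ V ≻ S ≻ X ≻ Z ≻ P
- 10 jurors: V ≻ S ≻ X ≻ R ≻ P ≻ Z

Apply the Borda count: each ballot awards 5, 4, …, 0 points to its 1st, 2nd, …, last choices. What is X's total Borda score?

Borda scores:
  R: 3·1 + 5·0 + 12·2 + 0 + 6·5 + 10·2 = 77
  X: 3·0 + 5·5 + 12·0 + 2 + 6·2 + 10·3 = 69
  P: 3·4 + 5·2 + 12·1 + 5 + 6·0 + 10·1 = 49
  V: 3·5 + 5·3 + 12·4 + 4 + 6·4 + 10·5 = 156
  Z: 3·2 + 5·4 + 12·5 + 1 + 6·1 + 10·0 = 93
  S: 3·3 + 5·1 + 12·3 + 3 + 6·3 + 10·4 = 111

69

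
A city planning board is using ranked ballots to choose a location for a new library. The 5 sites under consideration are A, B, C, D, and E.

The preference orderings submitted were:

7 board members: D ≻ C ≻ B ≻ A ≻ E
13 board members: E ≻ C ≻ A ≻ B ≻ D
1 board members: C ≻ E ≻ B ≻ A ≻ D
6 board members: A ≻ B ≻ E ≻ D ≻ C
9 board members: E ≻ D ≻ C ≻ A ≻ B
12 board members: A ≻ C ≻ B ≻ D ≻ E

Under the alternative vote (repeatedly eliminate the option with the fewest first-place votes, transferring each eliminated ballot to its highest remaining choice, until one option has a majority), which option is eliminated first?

Round 1: E 22, A 18, D 7, C 1, B 0. B has the fewest and is eliminated.
Round 2: E 22, A 18, D 7, C 1. C has the fewest and is eliminated.
Round 3: E 23, A 18, D 7. D has the fewest and is eliminated.
Round 4: A 25, E 23. A has a majority.

B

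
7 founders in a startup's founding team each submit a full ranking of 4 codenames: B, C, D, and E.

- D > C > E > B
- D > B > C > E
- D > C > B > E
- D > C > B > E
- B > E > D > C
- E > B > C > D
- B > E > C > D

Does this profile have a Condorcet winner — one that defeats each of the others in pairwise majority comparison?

Head-to-head results (7 voters total):
B vs C: B wins 4–3.
B vs D: D wins 4–3.
B vs E: B wins 5–2.
C vs D: D wins 5–2.
C vs E: C wins 4–3.
D vs E: D wins 4–3.
D beats each rival — B (4–3), C (5–2), E (4–3) — so D is the Condorcet winner.

Yes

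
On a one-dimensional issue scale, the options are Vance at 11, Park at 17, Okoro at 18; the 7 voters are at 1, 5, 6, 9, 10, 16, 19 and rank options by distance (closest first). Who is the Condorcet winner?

Vance

With single-peaked preferences on a line, the Condorcet winner is the candidate closest to the median voter.
The median voter (position 9) is closest to Vance at 11.
Check: Vance vs Park — voters closer to Vance: 5 of 7.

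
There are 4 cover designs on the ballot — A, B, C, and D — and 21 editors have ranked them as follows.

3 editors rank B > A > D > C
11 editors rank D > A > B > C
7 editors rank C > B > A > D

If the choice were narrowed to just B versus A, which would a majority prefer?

Ballots ranking B above A: 3+7 = 10.
Ballots ranking A above B: 11.
A wins the head-to-head, 11–10.

A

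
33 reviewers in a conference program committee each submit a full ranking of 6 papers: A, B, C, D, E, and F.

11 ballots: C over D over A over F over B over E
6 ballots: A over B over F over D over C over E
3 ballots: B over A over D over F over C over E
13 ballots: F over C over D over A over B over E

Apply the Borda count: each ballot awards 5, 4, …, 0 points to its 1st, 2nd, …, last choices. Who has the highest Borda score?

C

Borda scores:
  A: 11·3 + 6·5 + 3·4 + 13·2 = 101
  B: 11·1 + 6·4 + 3·5 + 13·1 = 63
  C: 11·5 + 6·1 + 3·1 + 13·4 = 116
  D: 11·4 + 6·2 + 3·3 + 13·3 = 104
  E: 11·0 + 6·0 + 3·0 + 13·0 = 0
  F: 11·2 + 6·3 + 3·2 + 13·5 = 111
C has the highest total.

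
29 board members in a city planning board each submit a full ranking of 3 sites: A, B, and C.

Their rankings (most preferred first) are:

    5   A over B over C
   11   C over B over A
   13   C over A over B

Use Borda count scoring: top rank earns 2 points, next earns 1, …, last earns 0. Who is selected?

C

Borda scores:
  A: 5·2 + 11·0 + 13·1 = 23
  B: 5·1 + 11·1 + 13·0 = 16
  C: 5·0 + 11·2 + 13·2 = 48
C has the highest total.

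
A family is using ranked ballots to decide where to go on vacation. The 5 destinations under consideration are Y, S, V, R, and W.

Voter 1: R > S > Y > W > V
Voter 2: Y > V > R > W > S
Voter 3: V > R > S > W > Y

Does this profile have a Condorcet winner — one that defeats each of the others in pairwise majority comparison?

Head-to-head results (3 voters total):
Y vs S: S wins 2–1.
Y vs V: Y wins 2–1.
Y vs R: R wins 2–1.
Y vs W: Y wins 2–1.
S vs V: V wins 2–1.
S vs R: R wins 3–0.
S vs W: S wins 2–1.
V vs R: V wins 2–1.
V vs W: V wins 2–1.
R vs W: R wins 3–0.
No candidate beats all others: Y beats V beats S beats Y, a majority cycle.

No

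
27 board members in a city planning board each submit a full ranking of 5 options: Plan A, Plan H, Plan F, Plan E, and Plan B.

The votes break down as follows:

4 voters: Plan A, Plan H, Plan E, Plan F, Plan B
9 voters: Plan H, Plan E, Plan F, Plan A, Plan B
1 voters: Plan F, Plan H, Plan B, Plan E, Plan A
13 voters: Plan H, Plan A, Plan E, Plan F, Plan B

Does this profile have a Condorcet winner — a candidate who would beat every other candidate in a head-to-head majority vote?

Yes

Head-to-head results (27 voters total):
Plan A vs Plan H: Plan H wins 23–4.
Plan A vs Plan F: Plan A wins 17–10.
Plan A vs Plan E: Plan A wins 17–10.
Plan A vs Plan B: Plan A wins 26–1.
Plan H vs Plan F: Plan H wins 26–1.
Plan H vs Plan E: Plan H wins 27–0.
Plan H vs Plan B: Plan H wins 27–0.
Plan F vs Plan E: Plan E wins 26–1.
Plan F vs Plan B: Plan F wins 27–0.
Plan E vs Plan B: Plan E wins 26–1.
Plan H beats each rival — Plan A (23–4), Plan F (26–1), Plan E (27–0), Plan B (27–0) — so Plan H is the Condorcet winner.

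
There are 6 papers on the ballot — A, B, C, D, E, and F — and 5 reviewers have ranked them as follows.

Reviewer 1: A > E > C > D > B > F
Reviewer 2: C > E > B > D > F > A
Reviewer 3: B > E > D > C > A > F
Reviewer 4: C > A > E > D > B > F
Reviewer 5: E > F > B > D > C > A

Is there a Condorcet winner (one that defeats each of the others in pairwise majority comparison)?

Yes

Head-to-head results (5 voters total):
A vs B: B wins 3–2.
A vs C: C wins 4–1.
A vs D: D wins 3–2.
A vs E: E wins 3–2.
A vs F: A wins 3–2.
B vs C: C wins 3–2.
B vs D: B wins 3–2.
B vs E: E wins 4–1.
B vs F: B wins 4–1.
C vs D: C wins 3–2.
C vs E: E wins 3–2.
C vs F: C wins 4–1.
D vs E: E wins 5–0.
D vs F: D wins 4–1.
E vs F: E wins 5–0.
E beats each rival — A (3–2), B (4–1), C (3–2), D (5–0), F (5–0) — so E is the Condorcet winner.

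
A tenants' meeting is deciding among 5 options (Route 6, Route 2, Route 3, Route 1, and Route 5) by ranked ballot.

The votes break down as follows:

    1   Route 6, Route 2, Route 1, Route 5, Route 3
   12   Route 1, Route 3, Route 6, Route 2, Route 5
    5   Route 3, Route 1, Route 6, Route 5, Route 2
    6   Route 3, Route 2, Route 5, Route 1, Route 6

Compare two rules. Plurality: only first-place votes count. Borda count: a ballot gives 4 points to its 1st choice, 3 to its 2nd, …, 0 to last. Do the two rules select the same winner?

No

Plurality first-place counts: Route 6 1, Route 2 0, Route 3 11, Route 1 12, Route 5 0 → Route 1.
Borda totals: Route 6 38, Route 2 33, Route 3 80, Route 1 71, Route 5 18 → Route 3.
The two rules disagree: plurality picks Route 1, Borda picks Route 3.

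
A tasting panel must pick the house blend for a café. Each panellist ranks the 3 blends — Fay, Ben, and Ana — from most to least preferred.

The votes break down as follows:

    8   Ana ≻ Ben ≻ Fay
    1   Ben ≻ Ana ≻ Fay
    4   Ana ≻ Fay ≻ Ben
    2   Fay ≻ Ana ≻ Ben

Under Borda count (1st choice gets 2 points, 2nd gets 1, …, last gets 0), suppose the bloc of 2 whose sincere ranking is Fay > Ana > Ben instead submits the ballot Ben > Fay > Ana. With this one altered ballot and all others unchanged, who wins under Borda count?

Borda totals with the altered ballot: Fay 6, Ben 14, Ana 25.
The winner is unchanged: still Ana.

Ana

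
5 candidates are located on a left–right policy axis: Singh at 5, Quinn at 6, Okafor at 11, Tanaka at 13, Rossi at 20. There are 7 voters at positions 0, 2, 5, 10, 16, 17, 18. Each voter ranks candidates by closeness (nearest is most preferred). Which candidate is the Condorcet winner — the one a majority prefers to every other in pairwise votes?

Okafor

With single-peaked preferences on a line, the Condorcet winner is the candidate closest to the median voter.
The median voter (position 10) is closest to Okafor at 11.
Check: Okafor vs Tanaka — voters closer to Okafor: 4 of 7.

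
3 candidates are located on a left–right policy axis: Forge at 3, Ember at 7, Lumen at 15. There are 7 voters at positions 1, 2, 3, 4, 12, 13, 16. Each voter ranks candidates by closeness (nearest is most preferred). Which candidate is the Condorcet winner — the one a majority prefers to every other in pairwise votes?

Forge

With single-peaked preferences on a line, the Condorcet winner is the candidate closest to the median voter.
The median voter (position 4) is closest to Forge at 3.
Check: Forge vs Ember — voters closer to Forge: 4 of 7.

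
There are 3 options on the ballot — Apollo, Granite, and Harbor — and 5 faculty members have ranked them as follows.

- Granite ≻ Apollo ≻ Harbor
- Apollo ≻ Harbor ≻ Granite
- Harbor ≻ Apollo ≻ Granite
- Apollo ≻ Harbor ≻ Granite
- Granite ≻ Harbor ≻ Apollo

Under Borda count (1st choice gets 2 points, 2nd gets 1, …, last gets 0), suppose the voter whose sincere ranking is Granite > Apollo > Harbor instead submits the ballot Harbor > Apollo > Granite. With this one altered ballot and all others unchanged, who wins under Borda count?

Borda totals with the altered ballot: Apollo 6, Granite 2, Harbor 7.
The switch changes the winner from Apollo to Harbor.

Harbor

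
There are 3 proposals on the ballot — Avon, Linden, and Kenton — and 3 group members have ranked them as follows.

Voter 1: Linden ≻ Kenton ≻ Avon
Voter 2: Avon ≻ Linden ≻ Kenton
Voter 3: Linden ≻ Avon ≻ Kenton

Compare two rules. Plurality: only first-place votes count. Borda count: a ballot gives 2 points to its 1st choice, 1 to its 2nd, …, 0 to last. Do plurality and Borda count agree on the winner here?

Plurality first-place counts: Avon 1, Linden 2, Kenton 0 → Linden.
Borda totals: Avon 3, Linden 5, Kenton 1 → Linden.
The two rules agree on Linden.

Yes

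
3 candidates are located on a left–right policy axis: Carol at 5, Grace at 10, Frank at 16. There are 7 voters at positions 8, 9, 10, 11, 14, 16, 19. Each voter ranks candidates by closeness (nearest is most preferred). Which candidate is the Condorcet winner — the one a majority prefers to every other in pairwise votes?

Grace

With single-peaked preferences on a line, the Condorcet winner is the candidate closest to the median voter.
The median voter (position 11) is closest to Grace at 10.
Check: Grace vs Carol — voters closer to Grace: 7 of 7.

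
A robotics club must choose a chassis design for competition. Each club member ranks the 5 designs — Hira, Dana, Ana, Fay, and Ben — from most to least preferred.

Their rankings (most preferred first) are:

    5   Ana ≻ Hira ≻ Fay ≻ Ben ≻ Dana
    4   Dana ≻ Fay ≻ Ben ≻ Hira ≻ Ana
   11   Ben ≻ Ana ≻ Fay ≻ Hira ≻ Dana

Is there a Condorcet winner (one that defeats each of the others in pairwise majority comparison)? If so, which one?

Head-to-head results (20 voters total):
Hira vs Dana: Hira wins 16–4.
Hira vs Ana: Ana wins 16–4.
Hira vs Fay: Fay wins 15–5.
Hira vs Ben: Ben wins 15–5.
Dana vs Ana: Ana wins 16–4.
Dana vs Fay: Fay wins 16–4.
Dana vs Ben: Ben wins 16–4.
Ana vs Fay: Ana wins 16–4.
Ana vs Ben: Ben wins 15–5.
Fay vs Ben: Ben wins 11–9.
Ben beats each rival — Hira (15–5), Dana (16–4), Ana (15–5), Fay (11–9) — so Ben is the Condorcet winner.

Ben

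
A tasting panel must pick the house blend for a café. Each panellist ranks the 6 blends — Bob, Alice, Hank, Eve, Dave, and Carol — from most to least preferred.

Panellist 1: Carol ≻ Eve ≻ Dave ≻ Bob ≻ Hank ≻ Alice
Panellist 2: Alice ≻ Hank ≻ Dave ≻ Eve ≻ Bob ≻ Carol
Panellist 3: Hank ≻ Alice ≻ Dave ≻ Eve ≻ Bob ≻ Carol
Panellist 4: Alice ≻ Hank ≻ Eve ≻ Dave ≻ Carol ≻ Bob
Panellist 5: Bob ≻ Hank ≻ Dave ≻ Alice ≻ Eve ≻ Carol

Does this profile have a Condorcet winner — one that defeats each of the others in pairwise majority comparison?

Head-to-head results (5 voters total):
Bob vs Alice: Alice wins 3–2.
Bob vs Hank: Hank wins 3–2.
Bob vs Eve: Eve wins 4–1.
Bob vs Dave: Dave wins 4–1.
Bob vs Carol: Bob wins 3–2.
Alice vs Hank: Hank wins 3–2.
Alice vs Eve: Alice wins 4–1.
Alice vs Dave: Alice wins 3–2.
Alice vs Carol: Alice wins 4–1.
Hank vs Eve: Hank wins 4–1.
Hank vs Dave: Hank wins 4–1.
Hank vs Carol: Hank wins 4–1.
Eve vs Dave: Dave wins 3–2.
Eve vs Carol: Eve wins 4–1.
Dave vs Carol: Dave wins 4–1.
Hank beats each rival — Bob (3–2), Alice (3–2), Eve (4–1), Dave (4–1), Carol (4–1) — so Hank is the Condorcet winner.

Yes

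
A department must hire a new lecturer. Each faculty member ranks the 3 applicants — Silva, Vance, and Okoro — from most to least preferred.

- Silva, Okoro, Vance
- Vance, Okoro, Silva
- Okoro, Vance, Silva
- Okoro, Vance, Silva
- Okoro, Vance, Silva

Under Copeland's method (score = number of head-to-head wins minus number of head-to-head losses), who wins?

Okoro

Pairwise results:
  Silva vs Vance: Vance wins 4–1.
  Silva vs Okoro: Okoro wins 4–1.
  Vance vs Okoro: Okoro wins 4–1.
Copeland scores (wins − losses):
  Silva: 0 − 2 = -2
  Vance: 1 − 1 = 0
  Okoro: 2 − 0 = 2
Okoro has the best Copeland score.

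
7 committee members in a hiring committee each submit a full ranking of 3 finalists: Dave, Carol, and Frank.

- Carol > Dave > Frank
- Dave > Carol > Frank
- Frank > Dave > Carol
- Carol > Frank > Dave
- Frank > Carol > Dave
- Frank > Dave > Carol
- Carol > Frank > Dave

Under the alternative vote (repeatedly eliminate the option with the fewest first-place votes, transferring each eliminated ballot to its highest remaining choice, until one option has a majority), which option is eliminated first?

Dave

Round 1: Carol 3, Frank 3, Dave 1. Dave has the fewest and is eliminated.
Round 2: Carol 4, Frank 3. Carol has a majority.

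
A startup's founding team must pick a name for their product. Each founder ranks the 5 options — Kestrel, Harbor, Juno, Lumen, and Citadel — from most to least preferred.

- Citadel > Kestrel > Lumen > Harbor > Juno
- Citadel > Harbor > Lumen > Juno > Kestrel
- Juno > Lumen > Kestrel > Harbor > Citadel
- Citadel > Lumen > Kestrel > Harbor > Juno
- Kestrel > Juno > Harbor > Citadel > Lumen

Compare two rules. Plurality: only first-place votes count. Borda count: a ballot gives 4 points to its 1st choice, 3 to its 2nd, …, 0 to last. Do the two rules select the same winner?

Yes

Plurality first-place counts: Kestrel 1, Harbor 0, Juno 1, Lumen 0, Citadel 3 → Citadel.
Borda totals: Kestrel 11, Harbor 8, Juno 8, Lumen 10, Citadel 13 → Citadel.
The two rules agree on Citadel.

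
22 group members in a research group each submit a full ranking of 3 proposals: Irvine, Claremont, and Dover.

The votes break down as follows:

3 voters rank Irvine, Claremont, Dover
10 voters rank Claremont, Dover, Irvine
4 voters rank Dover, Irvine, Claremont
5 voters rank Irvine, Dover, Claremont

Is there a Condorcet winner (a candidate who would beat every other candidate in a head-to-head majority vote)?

No

Head-to-head results (22 voters total):
Irvine vs Claremont: Irvine wins 12–10.
Irvine vs Dover: Dover wins 14–8.
Claremont vs Dover: Claremont wins 13–9.
No candidate beats all others: Irvine beats Claremont beats Dover beats Irvine, a majority cycle.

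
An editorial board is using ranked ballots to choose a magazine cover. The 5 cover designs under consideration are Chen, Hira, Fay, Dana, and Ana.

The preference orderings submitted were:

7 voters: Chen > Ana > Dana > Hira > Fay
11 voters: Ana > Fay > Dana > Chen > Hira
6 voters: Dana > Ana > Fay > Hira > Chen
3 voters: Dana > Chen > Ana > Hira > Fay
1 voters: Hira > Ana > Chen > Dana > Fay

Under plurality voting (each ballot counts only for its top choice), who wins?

First-place vote totals:
  Chen: 7
  Hira: 1
  Fay: 0
  Dana: 9
  Ana: 11
Ana has the most first-place votes.

Ana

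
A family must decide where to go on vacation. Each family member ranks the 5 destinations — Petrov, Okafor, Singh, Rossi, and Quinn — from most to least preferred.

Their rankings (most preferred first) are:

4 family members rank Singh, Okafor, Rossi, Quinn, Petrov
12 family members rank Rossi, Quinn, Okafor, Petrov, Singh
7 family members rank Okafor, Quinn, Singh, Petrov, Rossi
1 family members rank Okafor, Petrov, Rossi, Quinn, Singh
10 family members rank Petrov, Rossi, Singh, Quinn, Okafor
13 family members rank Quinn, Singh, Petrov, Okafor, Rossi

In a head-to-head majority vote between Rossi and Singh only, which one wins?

Ballots ranking Rossi above Singh: 12+1+10 = 23.
Ballots ranking Singh above Rossi: 4+7+13 = 24.
Singh wins the head-to-head, 24–23.

Singh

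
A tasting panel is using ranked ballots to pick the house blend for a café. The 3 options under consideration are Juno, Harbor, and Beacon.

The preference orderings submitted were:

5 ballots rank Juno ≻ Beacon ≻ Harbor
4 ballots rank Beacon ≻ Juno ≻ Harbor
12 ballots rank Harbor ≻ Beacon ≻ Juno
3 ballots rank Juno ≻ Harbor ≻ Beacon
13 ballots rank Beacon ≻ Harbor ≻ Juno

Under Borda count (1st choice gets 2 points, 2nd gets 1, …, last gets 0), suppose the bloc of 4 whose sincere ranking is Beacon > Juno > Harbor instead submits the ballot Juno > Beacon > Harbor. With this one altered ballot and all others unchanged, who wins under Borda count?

Beacon

Borda totals with the altered ballot: Juno 24, Harbor 40, Beacon 47.
The winner is unchanged: still Beacon.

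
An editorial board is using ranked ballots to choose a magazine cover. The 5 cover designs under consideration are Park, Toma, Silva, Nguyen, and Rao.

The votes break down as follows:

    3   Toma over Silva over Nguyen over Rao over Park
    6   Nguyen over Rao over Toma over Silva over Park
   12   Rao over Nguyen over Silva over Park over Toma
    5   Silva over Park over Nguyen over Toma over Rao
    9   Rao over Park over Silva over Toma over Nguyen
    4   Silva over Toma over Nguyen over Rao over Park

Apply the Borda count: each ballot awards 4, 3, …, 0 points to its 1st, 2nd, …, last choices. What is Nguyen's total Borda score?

Borda scores:
  Park: 3·0 + 6·0 + 12·1 + 5·3 + 9·3 + 4·0 = 54
  Toma: 3·4 + 6·2 + 12·0 + 5·1 + 9·1 + 4·3 = 50
  Silva: 3·3 + 6·1 + 12·2 + 5·4 + 9·2 + 4·4 = 93
  Nguyen: 3·2 + 6·4 + 12·3 + 5·2 + 9·0 + 4·2 = 84
  Rao: 3·1 + 6·3 + 12·4 + 5·0 + 9·4 + 4·1 = 109

84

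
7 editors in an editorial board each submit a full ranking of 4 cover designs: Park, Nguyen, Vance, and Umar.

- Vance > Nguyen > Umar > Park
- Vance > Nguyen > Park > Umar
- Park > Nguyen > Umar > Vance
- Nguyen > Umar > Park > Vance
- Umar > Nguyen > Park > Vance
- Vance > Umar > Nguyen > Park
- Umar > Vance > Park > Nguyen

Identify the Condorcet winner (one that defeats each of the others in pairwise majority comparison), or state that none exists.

None — there is no Condorcet winner

Head-to-head results (7 voters total):
Park vs Nguyen: Nguyen wins 5–2.
Park vs Vance: Vance wins 4–3.
Park vs Umar: Umar wins 5–2.
Nguyen vs Vance: Vance wins 4–3.
Nguyen vs Umar: Nguyen wins 4–3.
Vance vs Umar: Umar wins 4–3.
No candidate beats all others: Nguyen beats Umar beats Vance beats Nguyen, a majority cycle.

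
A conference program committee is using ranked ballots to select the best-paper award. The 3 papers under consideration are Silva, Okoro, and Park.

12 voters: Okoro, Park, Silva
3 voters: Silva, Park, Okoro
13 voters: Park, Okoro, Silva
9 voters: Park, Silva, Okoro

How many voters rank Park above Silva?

34

Ballots ranking Park above Silva: 12+13+9 = 34.
Ballots ranking Silva above Park: 3.
So 34 of 37 voters prefer Park to Silva.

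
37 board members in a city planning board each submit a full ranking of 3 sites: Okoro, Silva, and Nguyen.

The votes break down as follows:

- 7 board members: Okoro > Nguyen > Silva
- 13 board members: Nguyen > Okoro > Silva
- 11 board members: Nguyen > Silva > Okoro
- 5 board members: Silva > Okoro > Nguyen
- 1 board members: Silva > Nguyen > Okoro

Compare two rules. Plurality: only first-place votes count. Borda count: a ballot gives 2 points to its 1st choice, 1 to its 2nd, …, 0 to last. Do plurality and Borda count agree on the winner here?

Yes

Plurality first-place counts: Okoro 7, Silva 6, Nguyen 24 → Nguyen.
Borda totals: Okoro 32, Silva 23, Nguyen 56 → Nguyen.
The two rules agree on Nguyen.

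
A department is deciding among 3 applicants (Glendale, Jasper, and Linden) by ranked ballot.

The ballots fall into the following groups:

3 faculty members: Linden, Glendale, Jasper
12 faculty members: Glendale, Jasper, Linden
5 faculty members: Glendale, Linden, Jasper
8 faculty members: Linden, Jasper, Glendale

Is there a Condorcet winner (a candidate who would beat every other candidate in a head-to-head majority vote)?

Head-to-head results (28 voters total):
Glendale vs Jasper: Glendale wins 20–8.
Glendale vs Linden: Glendale wins 17–11.
Jasper vs Linden: Linden wins 16–12.
Glendale beats each rival — Jasper (20–8), Linden (17–11) — so Glendale is the Condorcet winner.

Yes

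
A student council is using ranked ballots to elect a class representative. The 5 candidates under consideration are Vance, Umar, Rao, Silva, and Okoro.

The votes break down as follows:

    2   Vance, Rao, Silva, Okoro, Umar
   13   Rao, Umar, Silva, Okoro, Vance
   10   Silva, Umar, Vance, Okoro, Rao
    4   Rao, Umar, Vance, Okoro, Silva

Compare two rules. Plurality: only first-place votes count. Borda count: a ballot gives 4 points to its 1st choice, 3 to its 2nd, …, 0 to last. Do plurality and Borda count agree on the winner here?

No

Plurality first-place counts: Vance 2, Umar 0, Rao 17, Silva 10, Okoro 0 → Rao.
Borda totals: Vance 36, Umar 81, Rao 74, Silva 70, Okoro 29 → Umar.
The two rules disagree: plurality picks Rao, Borda picks Umar.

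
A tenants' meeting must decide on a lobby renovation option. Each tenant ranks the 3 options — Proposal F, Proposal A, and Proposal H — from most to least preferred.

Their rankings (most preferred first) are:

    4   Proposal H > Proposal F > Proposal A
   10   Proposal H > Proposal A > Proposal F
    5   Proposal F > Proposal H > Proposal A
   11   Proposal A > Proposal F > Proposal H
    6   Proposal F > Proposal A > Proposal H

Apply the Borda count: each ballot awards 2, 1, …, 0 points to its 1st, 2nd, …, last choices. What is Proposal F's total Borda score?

Borda scores:
  Proposal F: 4·1 + 10·0 + 5·2 + 11·1 + 6·2 = 37
  Proposal A: 4·0 + 10·1 + 5·0 + 11·2 + 6·1 = 38
  Proposal H: 4·2 + 10·2 + 5·1 + 11·0 + 6·0 = 33

37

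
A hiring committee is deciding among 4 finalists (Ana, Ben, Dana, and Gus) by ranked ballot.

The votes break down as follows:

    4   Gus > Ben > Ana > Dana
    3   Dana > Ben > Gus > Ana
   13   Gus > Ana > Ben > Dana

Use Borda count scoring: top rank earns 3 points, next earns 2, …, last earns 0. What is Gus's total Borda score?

Borda scores:
  Ana: 4·1 + 3·0 + 13·2 = 30
  Ben: 4·2 + 3·2 + 13·1 = 27
  Dana: 4·0 + 3·3 + 13·0 = 9
  Gus: 4·3 + 3·1 + 13·3 = 54

54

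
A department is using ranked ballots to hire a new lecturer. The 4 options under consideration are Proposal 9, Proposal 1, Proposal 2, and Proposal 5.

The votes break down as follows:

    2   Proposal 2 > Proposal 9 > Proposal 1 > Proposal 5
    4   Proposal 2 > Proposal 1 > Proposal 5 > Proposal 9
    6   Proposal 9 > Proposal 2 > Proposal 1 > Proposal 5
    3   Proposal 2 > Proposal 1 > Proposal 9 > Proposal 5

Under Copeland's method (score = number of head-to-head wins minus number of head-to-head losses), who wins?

Pairwise results:
  Proposal 9 vs Proposal 1: Proposal 9 wins 8–7.
  Proposal 9 vs Proposal 2: Proposal 2 wins 9–6.
  Proposal 9 vs Proposal 5: Proposal 9 wins 11–4.
  Proposal 1 vs Proposal 2: Proposal 2 wins 15–0.
  Proposal 1 vs Proposal 5: Proposal 1 wins 15–0.
  Proposal 2 vs Proposal 5: Proposal 2 wins 15–0.
Copeland scores (wins − losses):
  Proposal 9: 2 − 1 = 1
  Proposal 1: 1 − 2 = -1
  Proposal 2: 3 − 0 = 3
  Proposal 5: 0 − 3 = -3
Proposal 2 has the best Copeland score.

Proposal 2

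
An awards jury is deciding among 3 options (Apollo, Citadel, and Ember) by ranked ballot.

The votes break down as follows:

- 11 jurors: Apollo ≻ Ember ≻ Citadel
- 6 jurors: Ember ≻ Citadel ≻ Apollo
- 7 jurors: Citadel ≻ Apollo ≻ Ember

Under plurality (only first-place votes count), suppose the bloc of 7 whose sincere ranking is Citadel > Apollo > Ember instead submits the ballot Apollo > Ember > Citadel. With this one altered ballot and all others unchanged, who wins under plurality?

Apollo

First-place totals with the altered ballot: Apollo 18, Citadel 0, Ember 6.
The winner is unchanged: still Apollo.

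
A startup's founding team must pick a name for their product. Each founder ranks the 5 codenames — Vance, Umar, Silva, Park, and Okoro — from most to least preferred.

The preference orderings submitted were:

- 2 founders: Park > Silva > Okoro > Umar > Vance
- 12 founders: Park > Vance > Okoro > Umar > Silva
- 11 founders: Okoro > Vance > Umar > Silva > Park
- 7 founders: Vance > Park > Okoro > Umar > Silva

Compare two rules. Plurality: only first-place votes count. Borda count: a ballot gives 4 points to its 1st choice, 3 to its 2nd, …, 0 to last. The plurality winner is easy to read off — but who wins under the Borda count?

Vance

Plurality first-place counts: Vance 7, Umar 0, Silva 0, Park 14, Okoro 11 → Park.
Borda totals: Vance 97, Umar 43, Silva 17, Park 77, Okoro 86 → Vance.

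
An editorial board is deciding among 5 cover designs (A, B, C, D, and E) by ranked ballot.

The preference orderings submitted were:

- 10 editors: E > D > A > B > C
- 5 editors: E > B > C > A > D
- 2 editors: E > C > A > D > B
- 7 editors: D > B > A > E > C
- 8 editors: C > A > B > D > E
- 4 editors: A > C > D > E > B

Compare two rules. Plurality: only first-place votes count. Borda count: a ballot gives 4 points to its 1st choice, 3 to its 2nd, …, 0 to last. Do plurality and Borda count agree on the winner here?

Plurality first-place counts: A 4, B 0, C 8, D 7, E 17 → E.
Borda totals: A 83, B 62, C 60, D 76, E 79 → A.
The two rules disagree: plurality picks E, Borda picks A.

No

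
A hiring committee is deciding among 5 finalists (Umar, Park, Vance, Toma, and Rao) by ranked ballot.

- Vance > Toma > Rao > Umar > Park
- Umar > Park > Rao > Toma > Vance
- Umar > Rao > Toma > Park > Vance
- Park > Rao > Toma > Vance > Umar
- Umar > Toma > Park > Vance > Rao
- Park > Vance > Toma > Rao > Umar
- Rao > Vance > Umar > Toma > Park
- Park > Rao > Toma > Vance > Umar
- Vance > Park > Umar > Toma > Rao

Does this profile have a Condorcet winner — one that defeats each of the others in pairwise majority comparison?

Head-to-head results (9 voters total):
Umar vs Park: Umar wins 5–4.
Umar vs Vance: Vance wins 6–3.
Umar vs Toma: Umar wins 5–4.
Umar vs Rao: Rao wins 5–4.
Park vs Vance: Park wins 6–3.
Park vs Toma: Park wins 5–4.
Park vs Rao: Park wins 6–3.
Vance vs Toma: Toma wins 5–4.
Vance vs Rao: Rao wins 5–4.
Toma vs Rao: Rao wins 5–4.
No candidate beats all others: Umar beats Park beats Vance beats Umar, a majority cycle.

No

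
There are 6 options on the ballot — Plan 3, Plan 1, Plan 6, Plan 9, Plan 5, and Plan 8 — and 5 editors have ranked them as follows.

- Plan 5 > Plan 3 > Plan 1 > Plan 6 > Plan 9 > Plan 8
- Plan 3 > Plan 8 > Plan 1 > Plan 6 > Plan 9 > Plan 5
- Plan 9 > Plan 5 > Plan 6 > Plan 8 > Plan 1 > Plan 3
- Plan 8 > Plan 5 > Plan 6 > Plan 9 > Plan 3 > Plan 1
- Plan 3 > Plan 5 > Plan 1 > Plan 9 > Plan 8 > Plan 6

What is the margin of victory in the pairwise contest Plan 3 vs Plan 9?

Ballots ranking Plan 3 above Plan 9: 3.
Ballots ranking Plan 9 above Plan 3: 2.
Plan 3 wins 3–2, a margin of 1.

1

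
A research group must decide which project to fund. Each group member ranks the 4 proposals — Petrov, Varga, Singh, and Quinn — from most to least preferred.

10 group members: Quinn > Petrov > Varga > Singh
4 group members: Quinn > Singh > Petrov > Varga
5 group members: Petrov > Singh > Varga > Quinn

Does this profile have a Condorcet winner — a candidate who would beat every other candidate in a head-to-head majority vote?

Yes

Head-to-head results (19 voters total):
Petrov vs Varga: Petrov wins 19–0.
Petrov vs Singh: Petrov wins 15–4.
Petrov vs Quinn: Quinn wins 14–5.
Varga vs Singh: Varga wins 10–9.
Varga vs Quinn: Quinn wins 14–5.
Singh vs Quinn: Quinn wins 14–5.
Quinn beats each rival — Petrov (14–5), Varga (14–5), Singh (14–5) — so Quinn is the Condorcet winner.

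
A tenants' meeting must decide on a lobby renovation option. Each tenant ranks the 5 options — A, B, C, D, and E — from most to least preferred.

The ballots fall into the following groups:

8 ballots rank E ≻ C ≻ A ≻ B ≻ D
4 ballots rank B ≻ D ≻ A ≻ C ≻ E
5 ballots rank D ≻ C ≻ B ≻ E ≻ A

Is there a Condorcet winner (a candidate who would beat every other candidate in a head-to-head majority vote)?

No

Head-to-head results (17 voters total):
A vs B: B wins 9–8.
A vs C: C wins 13–4.
A vs D: D wins 9–8.
A vs E: E wins 13–4.
B vs C: C wins 13–4.
B vs D: B wins 12–5.
B vs E: B wins 9–8.
C vs D: D wins 9–8.
C vs E: C wins 9–8.
D vs E: D wins 9–8.
No candidate beats all others: B beats D beats C beats B, a majority cycle.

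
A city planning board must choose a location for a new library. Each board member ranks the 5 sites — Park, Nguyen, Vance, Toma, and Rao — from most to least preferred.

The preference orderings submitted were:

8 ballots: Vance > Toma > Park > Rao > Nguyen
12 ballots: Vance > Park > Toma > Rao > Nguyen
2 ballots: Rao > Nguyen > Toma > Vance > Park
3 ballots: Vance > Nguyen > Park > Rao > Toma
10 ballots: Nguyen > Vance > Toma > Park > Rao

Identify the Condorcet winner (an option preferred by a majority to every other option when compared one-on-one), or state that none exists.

Head-to-head results (35 voters total):
Park vs Nguyen: Park wins 20–15.
Park vs Vance: Vance wins 35–0.
Park vs Toma: Toma wins 20–15.
Park vs Rao: Park wins 33–2.
Nguyen vs Vance: Vance wins 23–12.
Nguyen vs Toma: Toma wins 20–15.
Nguyen vs Rao: Rao wins 22–13.
Vance vs Toma: Vance wins 33–2.
Vance vs Rao: Vance wins 33–2.
Toma vs Rao: Toma wins 30–5.
Vance beats each rival — Park (35–0), Nguyen (23–12), Toma (33–2), Rao (33–2) — so Vance is the Condorcet winner.

Vance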